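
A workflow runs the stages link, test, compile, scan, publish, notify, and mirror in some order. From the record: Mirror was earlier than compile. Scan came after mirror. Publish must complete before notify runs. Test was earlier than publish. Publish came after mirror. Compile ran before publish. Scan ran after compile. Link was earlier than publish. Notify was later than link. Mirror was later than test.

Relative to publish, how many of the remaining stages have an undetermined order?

Forced before publish: compile, link, mirror, and test; forced after publish: notify.
That leaves scan with no forced order relative to publish — 1.

1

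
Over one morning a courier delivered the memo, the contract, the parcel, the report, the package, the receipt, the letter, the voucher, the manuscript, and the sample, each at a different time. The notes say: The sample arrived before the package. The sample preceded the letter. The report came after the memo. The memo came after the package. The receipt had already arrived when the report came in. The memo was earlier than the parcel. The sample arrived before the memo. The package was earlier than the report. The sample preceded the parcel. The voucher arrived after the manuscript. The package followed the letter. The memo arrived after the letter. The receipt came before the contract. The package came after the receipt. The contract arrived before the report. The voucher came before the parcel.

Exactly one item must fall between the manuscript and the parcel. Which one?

the voucher

Tracing the constraints gives the manuscript → the voucher → the parcel, so the voucher sits after the manuscript and before the parcel.
No other item is forced both after the manuscript and before the parcel.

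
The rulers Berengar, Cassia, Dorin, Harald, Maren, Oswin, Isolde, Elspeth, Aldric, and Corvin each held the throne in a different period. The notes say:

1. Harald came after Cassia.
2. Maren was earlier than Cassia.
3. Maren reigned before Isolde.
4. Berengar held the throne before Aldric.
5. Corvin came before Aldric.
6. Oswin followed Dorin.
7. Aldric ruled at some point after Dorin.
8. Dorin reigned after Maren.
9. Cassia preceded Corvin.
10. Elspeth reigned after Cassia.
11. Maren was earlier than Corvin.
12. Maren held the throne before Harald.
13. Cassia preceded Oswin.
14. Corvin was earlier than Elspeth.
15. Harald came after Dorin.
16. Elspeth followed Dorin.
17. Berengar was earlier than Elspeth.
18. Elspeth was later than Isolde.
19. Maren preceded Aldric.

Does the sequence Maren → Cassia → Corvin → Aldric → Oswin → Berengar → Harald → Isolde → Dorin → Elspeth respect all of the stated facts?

no

The constraints require Dorin before Aldric, but in the proposed sequence Aldric appears ahead of Dorin. That one violation is enough.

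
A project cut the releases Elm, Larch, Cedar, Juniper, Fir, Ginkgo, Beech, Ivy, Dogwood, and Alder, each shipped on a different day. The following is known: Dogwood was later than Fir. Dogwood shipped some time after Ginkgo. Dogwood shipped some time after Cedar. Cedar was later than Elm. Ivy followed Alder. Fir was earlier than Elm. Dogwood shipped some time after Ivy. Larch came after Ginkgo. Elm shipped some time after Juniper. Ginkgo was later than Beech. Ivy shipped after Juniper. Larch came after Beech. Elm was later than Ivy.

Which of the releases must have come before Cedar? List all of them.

Directly stated before Cedar: Elm.
Alder reaches Cedar via Alder → Ivy → Elm → Cedar.
Fir reaches Cedar via Fir → Elm → Cedar.
Ivy reaches Cedar via Ivy → Elm → Cedar.
Likewise Juniper reaches Cedar by chaining the stated constraints.

Alder, Elm, Fir, Ivy, Juniper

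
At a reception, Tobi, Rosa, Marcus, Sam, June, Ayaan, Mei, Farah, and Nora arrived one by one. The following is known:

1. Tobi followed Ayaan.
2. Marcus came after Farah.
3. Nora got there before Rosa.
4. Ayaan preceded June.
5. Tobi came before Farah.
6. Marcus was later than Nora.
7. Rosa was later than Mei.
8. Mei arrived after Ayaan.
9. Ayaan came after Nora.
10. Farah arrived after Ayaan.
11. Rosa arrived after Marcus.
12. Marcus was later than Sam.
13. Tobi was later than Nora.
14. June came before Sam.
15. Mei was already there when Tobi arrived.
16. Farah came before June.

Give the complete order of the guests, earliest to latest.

Nora, Ayaan, Mei, Tobi, Farah, June, Sam, Marcus, Rosa

The constraints fix every adjacent pair, so only one ordering works:
Nora → Ayaan → Mei → Tobi → Farah → June → Sam → Marcus → Rosa.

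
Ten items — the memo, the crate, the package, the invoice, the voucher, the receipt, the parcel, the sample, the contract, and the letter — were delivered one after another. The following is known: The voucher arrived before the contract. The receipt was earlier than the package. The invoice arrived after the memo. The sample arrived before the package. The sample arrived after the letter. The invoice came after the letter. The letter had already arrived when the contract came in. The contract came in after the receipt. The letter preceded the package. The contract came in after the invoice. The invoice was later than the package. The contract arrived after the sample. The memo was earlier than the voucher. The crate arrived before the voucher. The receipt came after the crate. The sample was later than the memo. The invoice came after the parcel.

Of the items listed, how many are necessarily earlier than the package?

5

Directly stated before the package: the letter, the receipt, and the sample.
The crate reaches the package via the crate → the receipt → the package.
The memo reaches the package via the memo → the sample → the package.
That's the crate, the letter, the memo, the receipt, and the sample — 5 in all.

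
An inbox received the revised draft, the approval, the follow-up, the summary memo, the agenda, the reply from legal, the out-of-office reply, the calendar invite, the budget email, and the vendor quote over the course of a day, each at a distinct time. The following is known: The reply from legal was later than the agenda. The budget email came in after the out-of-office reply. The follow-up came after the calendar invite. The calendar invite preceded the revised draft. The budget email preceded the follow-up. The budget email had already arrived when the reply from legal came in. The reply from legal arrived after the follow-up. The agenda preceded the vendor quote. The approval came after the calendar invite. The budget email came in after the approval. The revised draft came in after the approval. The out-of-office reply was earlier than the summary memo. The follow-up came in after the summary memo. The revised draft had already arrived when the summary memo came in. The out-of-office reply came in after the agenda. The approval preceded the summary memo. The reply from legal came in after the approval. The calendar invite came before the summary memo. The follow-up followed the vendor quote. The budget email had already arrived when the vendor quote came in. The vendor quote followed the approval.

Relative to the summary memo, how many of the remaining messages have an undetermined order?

2

Forced before the summary memo: the agenda, the approval, the calendar invite, the out-of-office reply, and the revised draft; forced after the summary memo: the follow-up and the reply from legal.
That leaves the budget email and the vendor quote with no forced order relative to the summary memo — 2.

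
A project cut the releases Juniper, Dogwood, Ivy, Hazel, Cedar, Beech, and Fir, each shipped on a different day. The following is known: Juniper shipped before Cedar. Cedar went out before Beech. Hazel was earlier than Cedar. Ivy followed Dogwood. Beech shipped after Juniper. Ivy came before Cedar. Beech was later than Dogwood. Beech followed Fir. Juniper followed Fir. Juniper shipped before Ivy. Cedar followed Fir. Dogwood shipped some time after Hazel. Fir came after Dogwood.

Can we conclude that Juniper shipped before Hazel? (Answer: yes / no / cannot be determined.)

no

Tracing the constraints gives Hazel → Dogwood → Fir → Juniper, so Hazel must come before Juniper.
That means Juniper cannot be before Hazel.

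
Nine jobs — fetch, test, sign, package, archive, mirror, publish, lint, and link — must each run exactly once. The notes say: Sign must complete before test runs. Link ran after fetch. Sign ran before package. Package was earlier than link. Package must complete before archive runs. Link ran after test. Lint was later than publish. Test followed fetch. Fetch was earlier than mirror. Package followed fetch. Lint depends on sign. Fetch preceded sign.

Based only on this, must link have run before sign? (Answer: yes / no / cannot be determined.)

no

Tracing the constraints gives sign → package → link, so sign must come before link.
That means link cannot be before sign.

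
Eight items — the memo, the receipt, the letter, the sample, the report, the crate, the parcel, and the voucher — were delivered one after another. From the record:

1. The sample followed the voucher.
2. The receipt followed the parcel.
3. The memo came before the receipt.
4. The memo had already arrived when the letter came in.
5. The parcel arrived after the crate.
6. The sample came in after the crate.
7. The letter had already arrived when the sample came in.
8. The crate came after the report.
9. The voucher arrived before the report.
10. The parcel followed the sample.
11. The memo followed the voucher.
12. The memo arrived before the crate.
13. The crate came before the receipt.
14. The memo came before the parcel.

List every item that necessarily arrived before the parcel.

Directly stated before the parcel: the crate, the memo, and the sample.
The letter reaches the parcel via the letter → the sample → the parcel.
The report reaches the parcel via the report → the crate → the parcel.
The voucher reaches the parcel via the voucher → the memo → the parcel.
No chain forces the receipt ahead of the parcel.

the crate, the letter, the memo, the report, the sample, the voucher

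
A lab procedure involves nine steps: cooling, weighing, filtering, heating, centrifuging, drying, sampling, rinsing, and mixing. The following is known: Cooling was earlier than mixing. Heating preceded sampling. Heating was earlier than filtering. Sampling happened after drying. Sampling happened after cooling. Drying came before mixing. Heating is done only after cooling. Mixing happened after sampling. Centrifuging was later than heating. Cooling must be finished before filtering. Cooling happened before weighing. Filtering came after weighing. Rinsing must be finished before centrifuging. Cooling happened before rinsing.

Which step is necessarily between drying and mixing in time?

sampling

Tracing the constraints gives drying → sampling → mixing, so sampling sits after drying and before mixing.
No other step is forced both after drying and before mixing.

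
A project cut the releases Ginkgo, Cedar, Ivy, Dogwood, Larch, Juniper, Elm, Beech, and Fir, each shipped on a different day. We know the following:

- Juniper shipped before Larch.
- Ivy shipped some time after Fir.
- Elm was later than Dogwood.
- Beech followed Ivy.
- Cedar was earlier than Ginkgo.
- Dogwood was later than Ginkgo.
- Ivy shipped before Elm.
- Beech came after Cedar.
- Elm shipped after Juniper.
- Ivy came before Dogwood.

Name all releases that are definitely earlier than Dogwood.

Directly stated before Dogwood: Ginkgo and Ivy.
Cedar reaches Dogwood via Cedar → Ginkgo → Dogwood.
Fir reaches Dogwood via Fir → Ivy → Dogwood.
No chain forces Elm (or any of the others) ahead of Dogwood.

Cedar, Fir, Ginkgo, Ivy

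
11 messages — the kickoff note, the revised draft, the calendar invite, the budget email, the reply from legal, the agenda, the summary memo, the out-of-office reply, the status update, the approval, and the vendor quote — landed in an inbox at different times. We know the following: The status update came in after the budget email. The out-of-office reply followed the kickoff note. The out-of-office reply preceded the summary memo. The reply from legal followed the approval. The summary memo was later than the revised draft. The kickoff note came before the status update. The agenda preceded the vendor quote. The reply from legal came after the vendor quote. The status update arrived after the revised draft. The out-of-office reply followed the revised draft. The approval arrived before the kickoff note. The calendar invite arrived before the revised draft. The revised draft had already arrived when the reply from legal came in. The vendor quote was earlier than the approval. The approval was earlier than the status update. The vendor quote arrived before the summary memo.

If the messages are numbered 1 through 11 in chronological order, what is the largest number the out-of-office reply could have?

10

The out-of-office reply must come before the summary memo — 1 message forced after it.
Everything else can be placed before the out-of-office reply in some valid order, so the out-of-office reply can sit as late as position 11 − 1 = 10.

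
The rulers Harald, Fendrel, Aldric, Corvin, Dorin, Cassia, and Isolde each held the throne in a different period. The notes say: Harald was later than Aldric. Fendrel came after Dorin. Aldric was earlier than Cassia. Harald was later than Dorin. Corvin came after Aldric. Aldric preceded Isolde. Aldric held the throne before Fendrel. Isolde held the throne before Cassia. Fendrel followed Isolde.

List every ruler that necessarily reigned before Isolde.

Aldric

Directly stated before Isolde: Aldric.
No chain forces Cassia (or any of the others) ahead of Isolde.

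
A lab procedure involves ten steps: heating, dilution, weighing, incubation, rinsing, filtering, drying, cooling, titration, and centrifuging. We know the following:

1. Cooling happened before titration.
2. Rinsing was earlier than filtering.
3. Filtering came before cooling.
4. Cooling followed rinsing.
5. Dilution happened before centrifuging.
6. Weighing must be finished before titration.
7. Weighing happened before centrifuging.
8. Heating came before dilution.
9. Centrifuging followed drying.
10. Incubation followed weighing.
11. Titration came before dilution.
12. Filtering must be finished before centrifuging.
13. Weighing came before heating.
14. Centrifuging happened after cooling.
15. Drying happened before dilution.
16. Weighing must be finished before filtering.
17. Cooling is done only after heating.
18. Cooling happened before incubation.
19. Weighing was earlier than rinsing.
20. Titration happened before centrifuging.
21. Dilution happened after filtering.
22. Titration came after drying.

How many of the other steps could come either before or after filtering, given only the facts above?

2

Forced before filtering: rinsing and weighing; forced after filtering: centrifuging, cooling, dilution, incubation, and titration.
That leaves drying and heating with no forced order relative to filtering — 2.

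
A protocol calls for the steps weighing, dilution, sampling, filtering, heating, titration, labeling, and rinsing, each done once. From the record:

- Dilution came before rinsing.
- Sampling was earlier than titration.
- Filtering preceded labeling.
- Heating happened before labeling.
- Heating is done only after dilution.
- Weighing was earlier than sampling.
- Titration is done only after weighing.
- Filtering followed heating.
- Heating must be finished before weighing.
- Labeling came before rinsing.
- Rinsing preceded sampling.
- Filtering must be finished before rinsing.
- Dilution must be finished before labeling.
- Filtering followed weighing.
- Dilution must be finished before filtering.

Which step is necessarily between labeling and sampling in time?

Tracing the constraints gives labeling → rinsing → sampling, so rinsing sits after labeling and before sampling.
No other step is forced both after labeling and before sampling.

rinsing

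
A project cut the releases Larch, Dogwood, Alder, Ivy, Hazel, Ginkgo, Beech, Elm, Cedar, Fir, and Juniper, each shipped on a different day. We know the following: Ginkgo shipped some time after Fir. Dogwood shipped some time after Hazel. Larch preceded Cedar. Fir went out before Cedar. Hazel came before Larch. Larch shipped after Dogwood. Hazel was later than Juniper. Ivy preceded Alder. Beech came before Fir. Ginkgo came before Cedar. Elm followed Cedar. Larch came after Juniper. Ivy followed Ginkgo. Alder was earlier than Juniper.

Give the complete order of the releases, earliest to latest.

The constraints fix every adjacent pair, so only one ordering works:
Beech → Fir → Ginkgo → Ivy → Alder → Juniper → Hazel → Dogwood → Larch → Cedar → Elm.

Beech, Fir, Ginkgo, Ivy, Alder, Juniper, Hazel, Dogwood, Larch, Cedar, Elm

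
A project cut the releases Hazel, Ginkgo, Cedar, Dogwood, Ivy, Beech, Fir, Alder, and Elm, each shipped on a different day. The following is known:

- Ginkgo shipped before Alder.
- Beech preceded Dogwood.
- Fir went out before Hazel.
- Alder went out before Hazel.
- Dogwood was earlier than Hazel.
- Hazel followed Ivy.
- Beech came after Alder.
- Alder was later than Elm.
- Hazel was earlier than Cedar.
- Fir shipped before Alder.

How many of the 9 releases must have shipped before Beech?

Directly stated before Beech: Alder.
Elm reaches Beech via Elm → Alder → Beech.
Fir reaches Beech via Fir → Alder → Beech.
Ginkgo reaches Beech via Ginkgo → Alder → Beech.
That's Alder, Elm, Fir, and Ginkgo — 4 in all.

4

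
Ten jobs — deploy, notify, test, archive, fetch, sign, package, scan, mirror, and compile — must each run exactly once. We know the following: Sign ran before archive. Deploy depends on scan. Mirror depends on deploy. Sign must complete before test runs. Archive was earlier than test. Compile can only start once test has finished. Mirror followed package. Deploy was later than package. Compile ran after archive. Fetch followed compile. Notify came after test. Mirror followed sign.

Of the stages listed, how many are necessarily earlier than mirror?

Directly stated before mirror: deploy, package, and sign.
Scan reaches mirror via scan → deploy → mirror.
That's deploy, package, scan, and sign — 4 in all.

4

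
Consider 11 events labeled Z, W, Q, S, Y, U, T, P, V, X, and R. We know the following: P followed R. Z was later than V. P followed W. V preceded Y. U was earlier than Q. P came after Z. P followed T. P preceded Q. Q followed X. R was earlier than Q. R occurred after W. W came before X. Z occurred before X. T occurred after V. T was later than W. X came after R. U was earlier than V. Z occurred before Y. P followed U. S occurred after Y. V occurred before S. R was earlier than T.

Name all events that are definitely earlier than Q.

P, R, T, U, V, W, X, Z

Directly stated before Q: P, R, U, and X.
T reaches Q via T → P → Q.
V reaches Q via V → T → P → Q.
W reaches Q via W → X → Q.
Likewise Z reaches Q by chaining the stated constraints.
No chain forces Y (or any of the others) ahead of Q.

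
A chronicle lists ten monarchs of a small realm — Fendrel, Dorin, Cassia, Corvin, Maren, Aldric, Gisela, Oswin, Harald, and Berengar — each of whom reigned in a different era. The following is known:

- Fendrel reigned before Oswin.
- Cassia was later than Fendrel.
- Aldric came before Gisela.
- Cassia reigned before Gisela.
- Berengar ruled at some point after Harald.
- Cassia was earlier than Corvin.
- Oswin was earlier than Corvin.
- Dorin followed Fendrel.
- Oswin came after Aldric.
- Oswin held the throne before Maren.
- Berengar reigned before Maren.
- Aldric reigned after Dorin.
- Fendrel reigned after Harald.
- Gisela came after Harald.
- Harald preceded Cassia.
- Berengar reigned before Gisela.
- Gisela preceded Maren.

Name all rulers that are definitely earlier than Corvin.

Directly stated before Corvin: Cassia and Oswin.
Aldric reaches Corvin via Aldric → Oswin → Corvin.
Dorin reaches Corvin via Dorin → Aldric → Oswin → Corvin.
Fendrel reaches Corvin via Fendrel → Cassia → Corvin.
Likewise Harald reaches Corvin by chaining the stated constraints.
No chain forces Maren (or any of the others) ahead of Corvin.

Aldric, Cassia, Dorin, Fendrel, Harald, Oswin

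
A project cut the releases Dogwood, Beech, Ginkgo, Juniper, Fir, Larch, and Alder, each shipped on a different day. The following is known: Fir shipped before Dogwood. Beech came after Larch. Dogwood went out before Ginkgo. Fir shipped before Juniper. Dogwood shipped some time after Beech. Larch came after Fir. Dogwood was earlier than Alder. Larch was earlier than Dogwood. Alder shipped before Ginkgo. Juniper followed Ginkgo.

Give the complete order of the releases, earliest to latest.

Fir, Larch, Beech, Dogwood, Alder, Ginkgo, Juniper

The constraints fix every adjacent pair, so only one ordering works:
Fir → Larch → Beech → Dogwood → Alder → Ginkgo → Juniper.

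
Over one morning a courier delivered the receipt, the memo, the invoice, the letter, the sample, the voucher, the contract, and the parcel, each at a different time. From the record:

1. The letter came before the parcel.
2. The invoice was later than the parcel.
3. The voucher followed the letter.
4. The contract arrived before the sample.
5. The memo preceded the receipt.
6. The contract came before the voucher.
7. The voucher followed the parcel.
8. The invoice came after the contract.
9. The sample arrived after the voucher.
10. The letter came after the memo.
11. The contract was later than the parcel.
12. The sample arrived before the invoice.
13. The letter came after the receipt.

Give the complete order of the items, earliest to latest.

the memo, the receipt, the letter, the parcel, the contract, the voucher, the sample, the invoice

The constraints fix every adjacent pair, so only one ordering works:
the memo → the receipt → the letter → the parcel → the contract → the voucher → the sample → the invoice.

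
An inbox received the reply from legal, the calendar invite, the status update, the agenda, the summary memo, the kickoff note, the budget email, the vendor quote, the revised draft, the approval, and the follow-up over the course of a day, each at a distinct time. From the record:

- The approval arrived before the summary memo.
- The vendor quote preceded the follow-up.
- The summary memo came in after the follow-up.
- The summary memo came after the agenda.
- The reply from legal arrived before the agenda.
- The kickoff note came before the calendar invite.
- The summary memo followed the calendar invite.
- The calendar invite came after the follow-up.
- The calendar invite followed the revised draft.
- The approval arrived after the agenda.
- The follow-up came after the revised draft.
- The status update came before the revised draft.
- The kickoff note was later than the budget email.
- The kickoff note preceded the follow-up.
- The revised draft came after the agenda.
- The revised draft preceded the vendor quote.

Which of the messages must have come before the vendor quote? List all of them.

Directly stated before the vendor quote: the revised draft.
The agenda reaches the vendor quote via the agenda → the revised draft → the vendor quote.
The reply from legal reaches the vendor quote via the reply from legal → the agenda → the revised draft → the vendor quote.
The status update reaches the vendor quote via the status update → the revised draft → the vendor quote.
No chain forces the kickoff note (or any of the others) ahead of the vendor quote.

the agenda, the reply from legal, the revised draft, the status update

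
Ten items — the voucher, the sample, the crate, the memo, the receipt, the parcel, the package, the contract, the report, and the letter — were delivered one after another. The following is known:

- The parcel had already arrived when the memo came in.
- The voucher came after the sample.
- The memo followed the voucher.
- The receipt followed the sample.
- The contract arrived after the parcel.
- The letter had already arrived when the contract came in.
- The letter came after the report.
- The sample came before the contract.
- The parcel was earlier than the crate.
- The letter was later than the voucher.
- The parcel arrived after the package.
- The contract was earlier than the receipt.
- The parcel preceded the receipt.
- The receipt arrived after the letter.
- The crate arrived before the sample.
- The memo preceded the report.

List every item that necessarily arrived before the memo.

the crate, the package, the parcel, the sample, the voucher

Directly stated before the memo: the parcel and the voucher.
The crate reaches the memo via the crate → the sample → the voucher → the memo.
The package reaches the memo via the package → the parcel → the memo.
The sample reaches the memo via the sample → the voucher → the memo.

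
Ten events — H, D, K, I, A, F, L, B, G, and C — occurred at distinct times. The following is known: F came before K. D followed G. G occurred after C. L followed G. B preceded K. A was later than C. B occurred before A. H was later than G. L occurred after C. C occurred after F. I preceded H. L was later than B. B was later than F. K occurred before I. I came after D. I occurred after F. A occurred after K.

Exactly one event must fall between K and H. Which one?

Tracing the constraints gives K → I → H, so I sits after K and before H.
No other event is forced both after K and before H.

I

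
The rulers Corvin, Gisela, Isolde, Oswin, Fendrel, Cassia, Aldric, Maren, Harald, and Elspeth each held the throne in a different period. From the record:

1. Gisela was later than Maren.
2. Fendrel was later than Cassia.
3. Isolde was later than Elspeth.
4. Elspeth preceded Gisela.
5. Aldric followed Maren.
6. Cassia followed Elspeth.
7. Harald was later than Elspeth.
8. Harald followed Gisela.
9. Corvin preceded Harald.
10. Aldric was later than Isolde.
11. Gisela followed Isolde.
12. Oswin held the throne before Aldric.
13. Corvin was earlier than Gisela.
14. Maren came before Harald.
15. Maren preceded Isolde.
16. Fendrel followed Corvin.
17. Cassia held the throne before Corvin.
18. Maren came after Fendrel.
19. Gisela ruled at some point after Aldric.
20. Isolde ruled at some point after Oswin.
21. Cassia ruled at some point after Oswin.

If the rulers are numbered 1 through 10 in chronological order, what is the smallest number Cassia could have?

3

Elspeth and Oswin must both come before Cassia — 2 forced predecessors.
Nothing else is forced ahead of Cassia, so their earliest slot is position 2 + 1 = 3.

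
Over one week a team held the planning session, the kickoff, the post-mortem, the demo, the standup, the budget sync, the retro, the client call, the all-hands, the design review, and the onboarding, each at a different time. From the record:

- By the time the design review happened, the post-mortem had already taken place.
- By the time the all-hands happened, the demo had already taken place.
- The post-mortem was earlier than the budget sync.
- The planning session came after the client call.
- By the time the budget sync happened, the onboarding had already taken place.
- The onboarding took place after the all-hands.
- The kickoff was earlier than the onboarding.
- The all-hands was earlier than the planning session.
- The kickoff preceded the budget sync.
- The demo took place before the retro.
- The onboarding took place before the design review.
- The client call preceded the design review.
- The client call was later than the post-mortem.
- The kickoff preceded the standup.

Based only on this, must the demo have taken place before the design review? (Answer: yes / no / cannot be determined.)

Chain the constraints: the demo → the all-hands → the onboarding → the design review. Each link is directly stated, so the demo comes before the design review.

yes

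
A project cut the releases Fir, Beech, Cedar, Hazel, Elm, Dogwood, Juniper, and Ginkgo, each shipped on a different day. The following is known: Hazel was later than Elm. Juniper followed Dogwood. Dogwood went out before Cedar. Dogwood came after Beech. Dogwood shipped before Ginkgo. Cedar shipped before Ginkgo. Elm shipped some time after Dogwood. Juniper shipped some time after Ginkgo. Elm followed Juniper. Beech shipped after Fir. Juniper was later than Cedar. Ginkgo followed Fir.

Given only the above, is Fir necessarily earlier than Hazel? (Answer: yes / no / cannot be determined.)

yes

Chain the constraints: Fir → Ginkgo → Juniper → Elm → Hazel. Each link is directly stated, so Fir comes before Hazel.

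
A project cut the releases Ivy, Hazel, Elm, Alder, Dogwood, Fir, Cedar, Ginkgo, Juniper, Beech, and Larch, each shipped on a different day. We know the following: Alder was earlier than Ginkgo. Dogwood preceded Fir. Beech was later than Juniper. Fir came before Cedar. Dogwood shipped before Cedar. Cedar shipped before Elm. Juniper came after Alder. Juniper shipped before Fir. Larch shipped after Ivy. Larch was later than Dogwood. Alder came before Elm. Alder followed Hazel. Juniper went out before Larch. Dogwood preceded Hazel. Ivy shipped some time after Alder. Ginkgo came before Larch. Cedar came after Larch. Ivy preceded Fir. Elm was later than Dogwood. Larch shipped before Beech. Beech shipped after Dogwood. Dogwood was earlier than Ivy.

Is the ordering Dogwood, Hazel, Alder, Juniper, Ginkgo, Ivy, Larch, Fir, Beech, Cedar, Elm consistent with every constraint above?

yes

Check each stated constraint against the proposed order — e.g. Dogwood is ahead of Cedar; Dogwood is ahead of Elm. Every pair is in the required order; nothing is violated.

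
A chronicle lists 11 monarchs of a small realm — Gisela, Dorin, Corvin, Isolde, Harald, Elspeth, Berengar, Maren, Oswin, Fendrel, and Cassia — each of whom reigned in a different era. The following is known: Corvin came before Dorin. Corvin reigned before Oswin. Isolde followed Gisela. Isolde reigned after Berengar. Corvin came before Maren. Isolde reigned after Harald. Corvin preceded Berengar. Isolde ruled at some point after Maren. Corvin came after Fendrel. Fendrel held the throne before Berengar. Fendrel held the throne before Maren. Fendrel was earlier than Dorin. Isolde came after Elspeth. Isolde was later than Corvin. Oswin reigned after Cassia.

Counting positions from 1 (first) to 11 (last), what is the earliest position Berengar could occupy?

3

Corvin and Fendrel must both come before Berengar — 2 forced predecessors.
Nothing else is forced ahead of Berengar, so their earliest slot is position 2 + 1 = 3.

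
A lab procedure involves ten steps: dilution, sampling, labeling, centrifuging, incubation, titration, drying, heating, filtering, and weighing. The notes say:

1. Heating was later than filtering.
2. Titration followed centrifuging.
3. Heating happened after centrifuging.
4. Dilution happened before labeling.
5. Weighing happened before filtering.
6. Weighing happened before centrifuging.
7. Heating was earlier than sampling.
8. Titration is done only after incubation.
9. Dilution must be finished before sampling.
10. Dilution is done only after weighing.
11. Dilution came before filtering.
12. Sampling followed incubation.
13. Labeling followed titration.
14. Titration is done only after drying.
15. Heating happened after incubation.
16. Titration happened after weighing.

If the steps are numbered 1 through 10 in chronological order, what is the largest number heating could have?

9

Heating must come before sampling — 1 step forced after it.
Everything else can be placed before heating in some valid order, so heating can sit as late as position 10 − 1 = 9.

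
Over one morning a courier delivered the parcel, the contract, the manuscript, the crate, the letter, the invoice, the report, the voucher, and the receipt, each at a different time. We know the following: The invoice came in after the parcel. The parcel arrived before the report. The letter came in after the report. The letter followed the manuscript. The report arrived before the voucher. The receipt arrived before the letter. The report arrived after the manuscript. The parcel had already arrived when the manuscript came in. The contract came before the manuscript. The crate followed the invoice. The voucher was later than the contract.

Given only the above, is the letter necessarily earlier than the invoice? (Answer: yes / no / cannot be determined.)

No chain of stated constraints runs from the letter to the invoice, and none runs from the invoice to the letter either.
So the relative order of the letter and the invoice is not fixed by the given facts.

cannot be determined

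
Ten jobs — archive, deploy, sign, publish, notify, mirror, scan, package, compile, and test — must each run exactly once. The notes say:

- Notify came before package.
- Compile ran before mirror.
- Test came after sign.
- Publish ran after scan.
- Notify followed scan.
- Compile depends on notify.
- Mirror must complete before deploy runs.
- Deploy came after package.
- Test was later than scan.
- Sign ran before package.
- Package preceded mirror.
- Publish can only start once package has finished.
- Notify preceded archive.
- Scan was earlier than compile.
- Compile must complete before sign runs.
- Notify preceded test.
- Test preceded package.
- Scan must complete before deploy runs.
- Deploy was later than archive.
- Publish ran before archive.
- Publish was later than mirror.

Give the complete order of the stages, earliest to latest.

The constraints fix every adjacent pair, so only one ordering works:
scan → notify → compile → sign → test → package → mirror → publish → archive → deploy.

scan, notify, compile, sign, test, package, mirror, publish, archive, deploy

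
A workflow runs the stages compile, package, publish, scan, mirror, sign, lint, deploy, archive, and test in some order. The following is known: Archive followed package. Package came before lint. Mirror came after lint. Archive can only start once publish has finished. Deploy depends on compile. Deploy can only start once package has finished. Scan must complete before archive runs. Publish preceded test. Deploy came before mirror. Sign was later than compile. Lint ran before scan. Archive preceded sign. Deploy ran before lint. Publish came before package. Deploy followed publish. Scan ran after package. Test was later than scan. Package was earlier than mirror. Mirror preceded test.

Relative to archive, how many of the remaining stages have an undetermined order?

2

Forced before archive: compile, deploy, lint, package, publish, and scan; forced after archive: sign.
That leaves mirror and test with no forced order relative to archive — 2.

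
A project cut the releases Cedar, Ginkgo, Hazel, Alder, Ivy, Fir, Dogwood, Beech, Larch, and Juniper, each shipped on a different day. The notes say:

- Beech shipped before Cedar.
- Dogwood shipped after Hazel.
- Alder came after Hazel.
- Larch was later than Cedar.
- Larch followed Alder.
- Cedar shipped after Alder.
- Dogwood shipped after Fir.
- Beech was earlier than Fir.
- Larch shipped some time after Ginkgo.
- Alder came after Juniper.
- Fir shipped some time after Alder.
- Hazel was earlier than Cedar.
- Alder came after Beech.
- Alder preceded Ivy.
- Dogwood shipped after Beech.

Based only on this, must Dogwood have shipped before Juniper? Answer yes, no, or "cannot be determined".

no

Tracing the constraints gives Juniper → Alder → Fir → Dogwood, so Juniper must come before Dogwood.
That means Dogwood cannot be before Juniper.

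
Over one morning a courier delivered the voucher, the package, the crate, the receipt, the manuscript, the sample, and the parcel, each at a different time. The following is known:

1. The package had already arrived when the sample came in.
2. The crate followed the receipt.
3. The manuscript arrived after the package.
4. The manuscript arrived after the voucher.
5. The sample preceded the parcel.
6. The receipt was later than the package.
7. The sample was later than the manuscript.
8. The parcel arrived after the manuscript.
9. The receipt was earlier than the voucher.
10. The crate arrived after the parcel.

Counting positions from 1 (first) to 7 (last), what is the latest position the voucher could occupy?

The voucher must come before the crate, the manuscript, the parcel, and the sample — 4 items forced after it.
Everything else can be placed before the voucher in some valid order, so the voucher can sit as late as position 7 − 4 = 3.

3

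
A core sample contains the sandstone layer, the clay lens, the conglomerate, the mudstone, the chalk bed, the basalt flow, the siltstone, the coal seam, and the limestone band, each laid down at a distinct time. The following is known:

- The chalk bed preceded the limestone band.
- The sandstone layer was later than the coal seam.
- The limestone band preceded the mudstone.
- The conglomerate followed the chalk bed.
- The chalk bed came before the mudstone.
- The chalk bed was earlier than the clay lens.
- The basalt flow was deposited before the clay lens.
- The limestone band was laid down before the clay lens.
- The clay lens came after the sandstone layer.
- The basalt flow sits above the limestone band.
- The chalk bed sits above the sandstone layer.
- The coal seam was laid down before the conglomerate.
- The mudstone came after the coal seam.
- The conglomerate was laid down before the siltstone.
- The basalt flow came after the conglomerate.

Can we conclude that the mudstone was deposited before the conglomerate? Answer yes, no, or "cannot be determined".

cannot be determined

No chain of stated constraints runs from the mudstone to the conglomerate, and none runs from the conglomerate to the mudstone either.
So the relative order of the mudstone and the conglomerate is not fixed by the given facts.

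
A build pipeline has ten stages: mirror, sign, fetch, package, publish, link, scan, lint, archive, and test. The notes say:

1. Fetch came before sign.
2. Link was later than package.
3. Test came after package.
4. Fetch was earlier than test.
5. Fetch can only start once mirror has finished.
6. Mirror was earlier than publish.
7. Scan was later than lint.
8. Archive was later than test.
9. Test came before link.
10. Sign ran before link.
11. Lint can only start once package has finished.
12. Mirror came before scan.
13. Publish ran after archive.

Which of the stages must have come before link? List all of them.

fetch, mirror, package, sign, test

Directly stated before link: package, sign, and test.
Fetch reaches link via fetch → sign → link.
Mirror reaches link via mirror → fetch → sign → link.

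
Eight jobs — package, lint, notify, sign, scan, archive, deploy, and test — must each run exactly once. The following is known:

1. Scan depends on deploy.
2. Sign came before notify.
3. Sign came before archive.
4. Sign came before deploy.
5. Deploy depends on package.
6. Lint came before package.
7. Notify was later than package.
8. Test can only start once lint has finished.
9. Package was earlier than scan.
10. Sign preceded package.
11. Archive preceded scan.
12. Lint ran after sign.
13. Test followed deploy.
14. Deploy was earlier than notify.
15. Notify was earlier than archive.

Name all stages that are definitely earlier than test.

deploy, lint, package, sign

Directly stated before test: deploy and lint.
Package reaches test via package → deploy → test.
Sign reaches test via sign → lint → test.
No chain forces archive (or any of the others) ahead of test.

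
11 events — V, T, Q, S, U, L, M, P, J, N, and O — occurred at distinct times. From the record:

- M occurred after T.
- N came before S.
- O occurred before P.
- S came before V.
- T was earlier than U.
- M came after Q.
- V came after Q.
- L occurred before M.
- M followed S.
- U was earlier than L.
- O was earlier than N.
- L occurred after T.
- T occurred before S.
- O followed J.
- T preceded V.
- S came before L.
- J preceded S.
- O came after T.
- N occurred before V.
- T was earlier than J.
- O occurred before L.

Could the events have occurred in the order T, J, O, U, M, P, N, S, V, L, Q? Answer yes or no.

The constraints require L before M, but in the proposed sequence M appears ahead of L. That one violation is enough.

no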